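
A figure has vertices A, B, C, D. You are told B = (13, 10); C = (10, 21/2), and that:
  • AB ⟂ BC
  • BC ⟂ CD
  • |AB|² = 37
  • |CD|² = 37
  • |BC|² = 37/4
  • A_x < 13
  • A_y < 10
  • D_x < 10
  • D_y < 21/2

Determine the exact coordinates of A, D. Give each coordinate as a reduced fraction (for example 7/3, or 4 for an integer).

1. A_x = 12  [[AB ⟂ BC ⇒ 3x-1/2y-34=0] ∩ [|A−(13, 10)|²=37]]
2. A_y = 4  [[AB ⟂ BC ⇒ 3x-1/2y-34=0] ∩ [|A−(13, 10)|²=37]]
   so A = (12, 4)
3. D_x = 9  [[BC ⟂ CD ⇒ -3x+1/2y+99/4=0] ∩ [|D−(10, 21/2)|²=37]]
4. D_y = 9/2  [[BC ⟂ CD ⇒ -3x+1/2y+99/4=0] ∩ [|D−(10, 21/2)|²=37]]
   so D = (9, 9/2)

A = (12, 4)
D = (9, 9/2)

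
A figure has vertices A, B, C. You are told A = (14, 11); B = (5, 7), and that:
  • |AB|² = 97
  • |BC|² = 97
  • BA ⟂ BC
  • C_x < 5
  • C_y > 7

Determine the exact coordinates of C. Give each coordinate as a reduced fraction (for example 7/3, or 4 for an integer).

C = (1, 16)

1. C_x = 1  [[BA ⟂ BC ⇒ 9x+4y-73=0] ∩ [|C−(5, 7)|²=97]]
2. C_y = 16  [[BA ⟂ BC ⇒ 9x+4y-73=0] ∩ [|C−(5, 7)|²=97]]
   so C = (1, 16)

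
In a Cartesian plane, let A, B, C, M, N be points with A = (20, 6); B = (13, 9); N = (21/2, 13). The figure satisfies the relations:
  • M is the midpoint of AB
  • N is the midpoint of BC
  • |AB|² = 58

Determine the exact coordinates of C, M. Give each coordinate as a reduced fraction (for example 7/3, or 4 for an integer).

C = (8, 17)
M = (33/2, 15/2)

1. M_x = 33/2  [2·M = A+B = (20, 6)+(13, 9)]
2. M_y = 15/2  [2·M = A+B = (20, 6)+(13, 9)]
   so M = (33/2, 15/2)
3. C_x = 8  [C = 2·N−B = 2·(21/2, 13)−(13, 9)]
4. C_y = 17  [C = 2·N−B = 2·(21/2, 13)−(13, 9)]
   so C = (8, 17)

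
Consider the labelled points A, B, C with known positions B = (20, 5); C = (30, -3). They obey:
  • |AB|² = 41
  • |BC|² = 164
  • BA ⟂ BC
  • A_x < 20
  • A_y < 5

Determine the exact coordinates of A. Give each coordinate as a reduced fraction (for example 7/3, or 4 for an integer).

1. A_x = 16  [[BA ⟂ BC ⇒ 10x-8y-160=0] ∩ [|A−(20, 5)|²=41]]
2. A_y = 0  [[BA ⟂ BC ⇒ 10x-8y-160=0] ∩ [|A−(20, 5)|²=41]]
   so A = (16, 0)

A = (16, 0)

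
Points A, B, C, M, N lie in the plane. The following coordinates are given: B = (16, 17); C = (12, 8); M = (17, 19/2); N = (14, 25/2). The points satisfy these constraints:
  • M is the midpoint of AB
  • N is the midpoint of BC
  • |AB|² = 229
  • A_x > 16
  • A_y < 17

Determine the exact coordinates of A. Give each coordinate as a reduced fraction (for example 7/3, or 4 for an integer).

A = (18, 2)

1. A_x = 18  [A = 2·M−B = 2·(17, 19/2)−(16, 17)]
2. A_y = 2  [A = 2·M−B = 2·(17, 19/2)−(16, 17)]
   so A = (18, 2)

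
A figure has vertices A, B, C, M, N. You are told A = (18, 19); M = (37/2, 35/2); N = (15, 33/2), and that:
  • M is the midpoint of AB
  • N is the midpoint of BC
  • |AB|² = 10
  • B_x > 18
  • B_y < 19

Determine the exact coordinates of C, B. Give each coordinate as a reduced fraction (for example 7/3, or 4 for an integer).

C = (11, 17)
B = (19, 16)

1. B_x = 19  [B = 2·M−A = 2·(37/2, 35/2)−(18, 19)]
2. B_y = 16  [B = 2·M−A = 2·(37/2, 35/2)−(18, 19)]
   so B = (19, 16)
3. C_x = 11  [C = 2·N−B = 2·(15, 33/2)−(19, 16)]
4. C_y = 17  [C = 2·N−B = 2·(15, 33/2)−(19, 16)]
   so C = (11, 17)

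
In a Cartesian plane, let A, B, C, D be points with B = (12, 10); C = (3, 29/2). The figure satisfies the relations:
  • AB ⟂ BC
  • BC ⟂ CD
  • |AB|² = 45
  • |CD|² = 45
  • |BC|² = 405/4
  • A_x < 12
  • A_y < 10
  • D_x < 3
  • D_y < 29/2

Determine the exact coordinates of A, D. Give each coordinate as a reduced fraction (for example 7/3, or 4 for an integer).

A = (9, 4)
D = (0, 17/2)

1. A_x = 9  [[AB ⟂ BC ⇒ 9x-9/2y-63=0] ∩ [|A−(12, 10)|²=45]]
2. A_y = 4  [[AB ⟂ BC ⇒ 9x-9/2y-63=0] ∩ [|A−(12, 10)|²=45]]
   so A = (9, 4)
3. D_x = 0  [[BC ⟂ CD ⇒ -9x+9/2y-153/4=0] ∩ [|D−(3, 29/2)|²=45]]
4. D_y = 17/2  [[BC ⟂ CD ⇒ -9x+9/2y-153/4=0] ∩ [|D−(3, 29/2)|²=45]]
   so D = (0, 17/2)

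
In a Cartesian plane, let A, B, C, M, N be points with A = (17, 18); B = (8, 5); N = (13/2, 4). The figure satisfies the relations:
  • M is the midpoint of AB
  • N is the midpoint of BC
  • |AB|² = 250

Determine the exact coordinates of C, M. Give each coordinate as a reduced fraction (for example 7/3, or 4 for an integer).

1. M_x = 25/2  [2·M = A+B = (17, 18)+(8, 5)]
2. M_y = 23/2  [2·M = A+B = (17, 18)+(8, 5)]
   so M = (25/2, 23/2)
3. C_x = 5  [C = 2·N−B = 2·(13/2, 4)−(8, 5)]
4. C_y = 3  [C = 2·N−B = 2·(13/2, 4)−(8, 5)]
   so C = (5, 3)

C = (5, 3)
M = (25/2, 23/2)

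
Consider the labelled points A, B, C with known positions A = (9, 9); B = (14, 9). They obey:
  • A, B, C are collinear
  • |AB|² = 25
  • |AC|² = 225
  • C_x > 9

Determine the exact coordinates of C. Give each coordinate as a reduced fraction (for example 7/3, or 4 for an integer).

1. C_x = 24  [[A, B, C are collinear ⇒ 5y-45=0] ∩ [|C−(9, 9)|²=225]]
2. C_y = 9  [[A, B, C are collinear ⇒ 5y-45=0] ∩ [|C−(9, 9)|²=225]]
   so C = (24, 9)

C = (24, 9)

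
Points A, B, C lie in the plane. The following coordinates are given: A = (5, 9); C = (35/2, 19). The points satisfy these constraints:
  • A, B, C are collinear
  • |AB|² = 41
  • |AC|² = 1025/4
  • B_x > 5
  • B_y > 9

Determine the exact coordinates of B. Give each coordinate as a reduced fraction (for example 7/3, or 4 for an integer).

1. B_x = 10  [[A, B, C are collinear ⇒ 10x-25/2y+125/2=0] ∩ [|B−(5, 9)|²=41]]
2. B_y = 13  [[A, B, C are collinear ⇒ 10x-25/2y+125/2=0] ∩ [|B−(5, 9)|²=41]]
   so B = (10, 13)

B = (10, 13)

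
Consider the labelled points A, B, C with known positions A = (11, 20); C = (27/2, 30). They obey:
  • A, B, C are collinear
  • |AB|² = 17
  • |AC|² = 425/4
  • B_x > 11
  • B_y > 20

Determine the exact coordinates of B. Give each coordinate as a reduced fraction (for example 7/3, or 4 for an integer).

1. B_x = 12  [[A, B, C are collinear ⇒ 10x-5/2y-60=0] ∩ [|B−(11, 20)|²=17]]
2. B_y = 24  [[A, B, C are collinear ⇒ 10x-5/2y-60=0] ∩ [|B−(11, 20)|²=17]]
   so B = (12, 24)

B = (12, 24)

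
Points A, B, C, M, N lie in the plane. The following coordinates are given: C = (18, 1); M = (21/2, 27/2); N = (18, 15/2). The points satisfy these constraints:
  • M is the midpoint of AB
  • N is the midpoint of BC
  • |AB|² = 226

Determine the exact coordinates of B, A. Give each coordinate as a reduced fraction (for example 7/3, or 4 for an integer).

1. B_x = 18  [B = 2·N−C = 2·(18, 15/2)−(18, 1)]
2. B_y = 14  [B = 2·N−C = 2·(18, 15/2)−(18, 1)]
   so B = (18, 14)
3. A_x = 3  [A = 2·M−B = 2·(21/2, 27/2)−(18, 14)]
4. A_y = 13  [A = 2·M−B = 2·(21/2, 27/2)−(18, 14)]
   so A = (3, 13)

B = (18, 14)
A = (3, 13)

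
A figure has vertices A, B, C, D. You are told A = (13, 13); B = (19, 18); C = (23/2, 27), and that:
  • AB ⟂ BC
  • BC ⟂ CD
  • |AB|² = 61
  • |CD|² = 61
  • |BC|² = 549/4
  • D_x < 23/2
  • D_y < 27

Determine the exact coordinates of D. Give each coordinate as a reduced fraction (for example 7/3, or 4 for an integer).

1. D_x = 11/2  [[BC ⟂ CD ⇒ -15/2x+9y-627/4=0] ∩ [|D−(23/2, 27)|²=61]]
2. D_y = 22  [[BC ⟂ CD ⇒ -15/2x+9y-627/4=0] ∩ [|D−(23/2, 27)|²=61]]
   so D = (11/2, 22)

D = (11/2, 22)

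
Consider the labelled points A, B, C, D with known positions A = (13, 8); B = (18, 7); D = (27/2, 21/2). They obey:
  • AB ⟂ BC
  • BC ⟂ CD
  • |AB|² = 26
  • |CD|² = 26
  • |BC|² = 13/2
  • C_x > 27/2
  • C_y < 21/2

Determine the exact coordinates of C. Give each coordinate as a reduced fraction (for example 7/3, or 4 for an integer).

1. C_x = 37/2  [[AB ⟂ BC ⇒ 5x-1y-83=0] ∩ [|C−(27/2, 21/2)|²=26]]
2. C_y = 19/2  [[AB ⟂ BC ⇒ 5x-1y-83=0] ∩ [|C−(27/2, 21/2)|²=26]]
   so C = (37/2, 19/2)

C = (37/2, 19/2)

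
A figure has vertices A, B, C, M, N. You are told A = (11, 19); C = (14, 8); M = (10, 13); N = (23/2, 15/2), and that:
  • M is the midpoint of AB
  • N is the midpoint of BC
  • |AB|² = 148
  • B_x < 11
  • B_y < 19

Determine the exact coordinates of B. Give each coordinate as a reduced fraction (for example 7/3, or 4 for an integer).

B = (9, 7)

1. B_x = 9  [B = 2·M−A = 2·(10, 13)−(11, 19)]
2. B_y = 7  [B = 2·M−A = 2·(10, 13)−(11, 19)]
   so B = (9, 7)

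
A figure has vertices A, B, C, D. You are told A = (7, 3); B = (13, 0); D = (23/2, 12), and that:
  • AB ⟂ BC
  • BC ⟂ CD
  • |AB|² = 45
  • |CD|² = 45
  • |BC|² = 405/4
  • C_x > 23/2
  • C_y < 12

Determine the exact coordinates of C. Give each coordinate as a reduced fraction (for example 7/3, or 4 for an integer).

C = (35/2, 9)

1. C_x = 35/2  [[AB ⟂ BC ⇒ 6x-3y-78=0] ∩ [|C−(23/2, 12)|²=45]]
2. C_y = 9  [[AB ⟂ BC ⇒ 6x-3y-78=0] ∩ [|C−(23/2, 12)|²=45]]
   so C = (35/2, 9)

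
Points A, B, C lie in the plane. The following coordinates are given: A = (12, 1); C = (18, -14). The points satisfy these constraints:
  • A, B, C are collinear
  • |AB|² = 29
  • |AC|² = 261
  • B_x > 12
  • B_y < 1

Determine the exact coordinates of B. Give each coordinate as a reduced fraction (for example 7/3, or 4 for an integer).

1. B_x = 14  [[A, B, C are collinear ⇒ -15x-6y+186=0] ∩ [|B−(12, 1)|²=29]]
2. B_y = -4  [[A, B, C are collinear ⇒ -15x-6y+186=0] ∩ [|B−(12, 1)|²=29]]
   so B = (14, -4)

B = (14, -4)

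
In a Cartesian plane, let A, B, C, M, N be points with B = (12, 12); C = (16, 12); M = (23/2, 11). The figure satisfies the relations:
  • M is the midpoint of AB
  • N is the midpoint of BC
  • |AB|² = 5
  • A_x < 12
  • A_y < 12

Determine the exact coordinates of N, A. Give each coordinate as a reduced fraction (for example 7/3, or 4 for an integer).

1. A_x = 11  [A = 2·M−B = 2·(23/2, 11)−(12, 12)]
2. A_y = 10  [A = 2·M−B = 2·(23/2, 11)−(12, 12)]
   so A = (11, 10)
3. N_x = 14  [2·N = B+C = (12, 12)+(16, 12)]
4. N_y = 12  [2·N = B+C = (12, 12)+(16, 12)]
   so N = (14, 12)

N = (14, 12)
A = (11, 10)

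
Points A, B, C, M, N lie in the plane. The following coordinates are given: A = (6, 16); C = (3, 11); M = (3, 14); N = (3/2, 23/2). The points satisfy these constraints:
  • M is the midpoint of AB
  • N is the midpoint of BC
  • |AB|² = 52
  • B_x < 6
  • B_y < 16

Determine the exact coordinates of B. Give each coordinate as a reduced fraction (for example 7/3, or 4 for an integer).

1. B_x = 0  [B = 2·M−A = 2·(3, 14)−(6, 16)]
2. B_y = 12  [B = 2·M−A = 2·(3, 14)−(6, 16)]
   so B = (0, 12)

B = (0, 12)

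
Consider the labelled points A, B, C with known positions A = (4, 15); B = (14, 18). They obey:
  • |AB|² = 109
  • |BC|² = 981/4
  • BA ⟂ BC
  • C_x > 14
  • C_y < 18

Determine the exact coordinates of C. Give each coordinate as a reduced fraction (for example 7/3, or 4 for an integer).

C = (37/2, 3)

1. C_x = 37/2  [[BA ⟂ BC ⇒ -10x-3y+194=0] ∩ [|C−(14, 18)|²=981/4]]
2. C_y = 3  [[BA ⟂ BC ⇒ -10x-3y+194=0] ∩ [|C−(14, 18)|²=981/4]]
   so C = (37/2, 3)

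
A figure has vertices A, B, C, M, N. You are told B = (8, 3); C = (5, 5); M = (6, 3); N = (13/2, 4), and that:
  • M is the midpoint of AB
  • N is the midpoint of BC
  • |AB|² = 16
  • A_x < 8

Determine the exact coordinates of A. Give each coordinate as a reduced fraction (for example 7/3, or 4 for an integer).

1. A_x = 4  [A = 2·M−B = 2·(6, 3)−(8, 3)]
2. A_y = 3  [A = 2·M−B = 2·(6, 3)−(8, 3)]
   so A = (4, 3)

A = (4, 3)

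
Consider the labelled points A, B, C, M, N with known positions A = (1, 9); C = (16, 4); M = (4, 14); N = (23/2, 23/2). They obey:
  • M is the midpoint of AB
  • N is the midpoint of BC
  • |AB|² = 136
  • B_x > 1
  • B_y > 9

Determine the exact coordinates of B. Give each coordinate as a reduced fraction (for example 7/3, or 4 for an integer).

1. B_x = 7  [B = 2·M−A = 2·(4, 14)−(1, 9)]
2. B_y = 19  [B = 2·M−A = 2·(4, 14)−(1, 9)]
   so B = (7, 19)

B = (7, 19)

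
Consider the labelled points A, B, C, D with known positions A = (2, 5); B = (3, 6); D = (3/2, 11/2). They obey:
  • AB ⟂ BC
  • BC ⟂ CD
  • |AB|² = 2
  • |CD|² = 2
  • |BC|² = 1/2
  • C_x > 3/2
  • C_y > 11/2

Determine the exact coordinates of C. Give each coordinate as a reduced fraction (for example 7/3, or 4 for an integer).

1. C_x = 5/2  [[AB ⟂ BC ⇒ 1x+1y-9=0] ∩ [|C−(3/2, 11/2)|²=2]]
2. C_y = 13/2  [[AB ⟂ BC ⇒ 1x+1y-9=0] ∩ [|C−(3/2, 11/2)|²=2]]
   so C = (5/2, 13/2)

C = (5/2, 13/2)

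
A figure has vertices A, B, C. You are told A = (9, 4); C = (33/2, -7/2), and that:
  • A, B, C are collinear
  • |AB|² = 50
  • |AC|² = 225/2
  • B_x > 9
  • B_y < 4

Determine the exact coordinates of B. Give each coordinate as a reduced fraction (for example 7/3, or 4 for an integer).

B = (14, -1)

1. B_x = 14  [[A, B, C are collinear ⇒ -15/2x-15/2y+195/2=0] ∩ [|B−(9, 4)|²=50]]
2. B_y = -1  [[A, B, C are collinear ⇒ -15/2x-15/2y+195/2=0] ∩ [|B−(9, 4)|²=50]]
   so B = (14, -1)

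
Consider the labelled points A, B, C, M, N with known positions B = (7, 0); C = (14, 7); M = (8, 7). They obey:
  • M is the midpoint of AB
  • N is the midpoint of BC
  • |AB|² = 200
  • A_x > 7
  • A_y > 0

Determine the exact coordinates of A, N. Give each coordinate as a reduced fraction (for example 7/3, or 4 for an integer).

1. A_x = 9  [A = 2·M−B = 2·(8, 7)−(7, 0)]
2. A_y = 14  [A = 2·M−B = 2·(8, 7)−(7, 0)]
   so A = (9, 14)
3. N_x = 21/2  [2·N = B+C = (7, 0)+(14, 7)]
4. N_y = 7/2  [2·N = B+C = (7, 0)+(14, 7)]
   so N = (21/2, 7/2)

A = (9, 14)
N = (21/2, 7/2)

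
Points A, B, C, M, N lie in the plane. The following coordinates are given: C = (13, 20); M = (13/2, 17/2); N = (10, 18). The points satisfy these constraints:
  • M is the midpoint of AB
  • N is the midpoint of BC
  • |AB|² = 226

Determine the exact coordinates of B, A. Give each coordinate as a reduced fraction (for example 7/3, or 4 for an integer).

B = (7, 16)
A = (6, 1)

1. B_x = 7  [B = 2·N−C = 2·(10, 18)−(13, 20)]
2. B_y = 16  [B = 2·N−C = 2·(10, 18)−(13, 20)]
   so B = (7, 16)
3. A_x = 6  [A = 2·M−B = 2·(13/2, 17/2)−(7, 16)]
4. A_y = 1  [A = 2·M−B = 2·(13/2, 17/2)−(7, 16)]
   so A = (6, 1)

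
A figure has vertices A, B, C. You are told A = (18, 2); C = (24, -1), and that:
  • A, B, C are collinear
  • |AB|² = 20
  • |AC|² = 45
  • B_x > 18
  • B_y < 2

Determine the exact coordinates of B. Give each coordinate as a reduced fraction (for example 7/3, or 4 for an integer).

1. B_x = 22  [[A, B, C are collinear ⇒ -3x-6y+66=0] ∩ [|B−(18, 2)|²=20]]
2. B_y = 0  [[A, B, C are collinear ⇒ -3x-6y+66=0] ∩ [|B−(18, 2)|²=20]]
   so B = (22, 0)

B = (22, 0)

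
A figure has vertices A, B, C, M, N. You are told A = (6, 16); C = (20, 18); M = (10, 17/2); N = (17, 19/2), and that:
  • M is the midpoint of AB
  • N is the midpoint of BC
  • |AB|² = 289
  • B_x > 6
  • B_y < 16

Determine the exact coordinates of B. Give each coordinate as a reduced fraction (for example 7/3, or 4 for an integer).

B = (14, 1)

1. B_x = 14  [B = 2·M−A = 2·(10, 17/2)−(6, 16)]
2. B_y = 1  [B = 2·M−A = 2·(10, 17/2)−(6, 16)]
   so B = (14, 1)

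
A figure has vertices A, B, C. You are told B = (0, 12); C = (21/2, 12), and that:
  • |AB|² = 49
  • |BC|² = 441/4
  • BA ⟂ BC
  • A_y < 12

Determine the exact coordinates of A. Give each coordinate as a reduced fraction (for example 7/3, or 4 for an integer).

1. A_x = 0  [[BA ⟂ BC ⇒ 21/2x=0] ∩ [|A−(0, 12)|²=49]]
2. A_y = 5  [[BA ⟂ BC ⇒ 21/2x=0] ∩ [|A−(0, 12)|²=49]]
   so A = (0, 5)

A = (0, 5)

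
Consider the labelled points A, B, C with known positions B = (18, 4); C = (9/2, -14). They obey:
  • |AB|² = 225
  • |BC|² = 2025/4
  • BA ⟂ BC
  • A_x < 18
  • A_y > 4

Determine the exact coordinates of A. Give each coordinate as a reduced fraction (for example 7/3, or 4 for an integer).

A = (6, 13)

1. A_x = 6  [[BA ⟂ BC ⇒ -27/2x-18y+315=0] ∩ [|A−(18, 4)|²=225]]
2. A_y = 13  [[BA ⟂ BC ⇒ -27/2x-18y+315=0] ∩ [|A−(18, 4)|²=225]]
   so A = (6, 13)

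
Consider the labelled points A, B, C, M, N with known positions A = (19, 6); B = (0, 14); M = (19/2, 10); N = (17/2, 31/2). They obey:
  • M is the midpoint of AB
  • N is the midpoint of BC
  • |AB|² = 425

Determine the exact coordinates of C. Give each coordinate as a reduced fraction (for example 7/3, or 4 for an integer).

1. C_x = 17  [C = 2·N−B = 2·(17/2, 31/2)−(0, 14)]
2. C_y = 17  [C = 2·N−B = 2·(17/2, 31/2)−(0, 14)]
   so C = (17, 17)

C = (17, 17)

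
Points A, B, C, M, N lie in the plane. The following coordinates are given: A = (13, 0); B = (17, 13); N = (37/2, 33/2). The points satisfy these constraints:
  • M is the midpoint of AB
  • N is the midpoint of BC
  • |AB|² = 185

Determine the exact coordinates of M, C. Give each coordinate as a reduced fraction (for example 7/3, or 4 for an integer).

M = (15, 13/2)
C = (20, 20)

1. M_x = 15  [2·M = A+B = (13, 0)+(17, 13)]
2. M_y = 13/2  [2·M = A+B = (13, 0)+(17, 13)]
   so M = (15, 13/2)
3. C_x = 20  [C = 2·N−B = 2·(37/2, 33/2)−(17, 13)]
4. C_y = 20  [C = 2·N−B = 2·(37/2, 33/2)−(17, 13)]
   so C = (20, 20)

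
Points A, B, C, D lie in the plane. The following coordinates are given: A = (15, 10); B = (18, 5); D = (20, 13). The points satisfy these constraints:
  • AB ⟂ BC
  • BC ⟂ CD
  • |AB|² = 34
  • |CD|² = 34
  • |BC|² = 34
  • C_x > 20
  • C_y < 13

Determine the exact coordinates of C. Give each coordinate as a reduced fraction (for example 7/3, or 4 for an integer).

1. C_x = 23  [[AB ⟂ BC ⇒ 3x-5y-29=0] ∩ [|C−(20, 13)|²=34]]
2. C_y = 8  [[AB ⟂ BC ⇒ 3x-5y-29=0] ∩ [|C−(20, 13)|²=34]]
   so C = (23, 8)

C = (23, 8)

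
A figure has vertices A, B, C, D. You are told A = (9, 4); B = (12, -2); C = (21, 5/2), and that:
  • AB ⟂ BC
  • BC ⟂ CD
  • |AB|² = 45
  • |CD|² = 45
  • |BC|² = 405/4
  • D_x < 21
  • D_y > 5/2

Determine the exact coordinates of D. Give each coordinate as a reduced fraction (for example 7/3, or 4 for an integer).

1. D_x = 18  [[BC ⟂ CD ⇒ 9x+9/2y-801/4=0] ∩ [|D−(21, 5/2)|²=45]]
2. D_y = 17/2  [[BC ⟂ CD ⇒ 9x+9/2y-801/4=0] ∩ [|D−(21, 5/2)|²=45]]
   so D = (18, 17/2)

D = (18, 17/2)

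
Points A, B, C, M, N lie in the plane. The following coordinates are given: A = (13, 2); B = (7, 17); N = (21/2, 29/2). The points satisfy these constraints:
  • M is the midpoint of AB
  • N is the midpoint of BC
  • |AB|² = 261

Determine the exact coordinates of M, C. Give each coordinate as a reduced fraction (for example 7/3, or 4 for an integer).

1. M_x = 10  [2·M = A+B = (13, 2)+(7, 17)]
2. M_y = 19/2  [2·M = A+B = (13, 2)+(7, 17)]
   so M = (10, 19/2)
3. C_x = 14  [C = 2·N−B = 2·(21/2, 29/2)−(7, 17)]
4. C_y = 12  [C = 2·N−B = 2·(21/2, 29/2)−(7, 17)]
   so C = (14, 12)

M = (10, 19/2)
C = (14, 12)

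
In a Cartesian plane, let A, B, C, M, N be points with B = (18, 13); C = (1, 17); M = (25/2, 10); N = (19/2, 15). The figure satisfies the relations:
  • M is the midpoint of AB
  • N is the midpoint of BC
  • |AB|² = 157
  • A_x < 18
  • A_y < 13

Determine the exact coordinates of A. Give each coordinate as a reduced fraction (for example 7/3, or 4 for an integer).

1. A_x = 7  [A = 2·M−B = 2·(25/2, 10)−(18, 13)]
2. A_y = 7  [A = 2·M−B = 2·(25/2, 10)−(18, 13)]
   so A = (7, 7)

A = (7, 7)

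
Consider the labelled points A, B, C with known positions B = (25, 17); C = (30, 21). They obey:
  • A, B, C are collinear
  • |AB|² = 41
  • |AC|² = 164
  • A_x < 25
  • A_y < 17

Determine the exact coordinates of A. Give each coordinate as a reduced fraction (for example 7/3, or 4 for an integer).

A = (20, 13)

1. A_x = 20  [[A, B, C are collinear ⇒ -4x+5y+15=0] ∩ [|A−(25, 17)|²=41]]
2. A_y = 13  [[A, B, C are collinear ⇒ -4x+5y+15=0] ∩ [|A−(25, 17)|²=41]]
   so A = (20, 13)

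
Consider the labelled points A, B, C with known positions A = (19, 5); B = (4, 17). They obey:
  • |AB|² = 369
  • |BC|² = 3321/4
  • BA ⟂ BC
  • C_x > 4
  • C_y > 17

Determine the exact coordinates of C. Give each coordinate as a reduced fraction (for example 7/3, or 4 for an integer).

C = (22, 79/2)

1. C_x = 22  [[BA ⟂ BC ⇒ 15x-12y+144=0] ∩ [|C−(4, 17)|²=3321/4]]
2. C_y = 79/2  [[BA ⟂ BC ⇒ 15x-12y+144=0] ∩ [|C−(4, 17)|²=3321/4]]
   so C = (22, 79/2)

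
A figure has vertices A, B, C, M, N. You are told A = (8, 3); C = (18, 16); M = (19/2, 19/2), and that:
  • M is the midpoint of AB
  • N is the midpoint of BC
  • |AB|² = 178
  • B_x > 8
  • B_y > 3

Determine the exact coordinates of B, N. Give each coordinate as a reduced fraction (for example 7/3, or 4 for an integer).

1. B_x = 11  [B = 2·M−A = 2·(19/2, 19/2)−(8, 3)]
2. B_y = 16  [B = 2·M−A = 2·(19/2, 19/2)−(8, 3)]
   so B = (11, 16)
3. N_x = 29/2  [2·N = B+C = (11, 16)+(18, 16)]
4. N_y = 16  [2·N = B+C = (11, 16)+(18, 16)]
   so N = (29/2, 16)

B = (11, 16)
N = (29/2, 16)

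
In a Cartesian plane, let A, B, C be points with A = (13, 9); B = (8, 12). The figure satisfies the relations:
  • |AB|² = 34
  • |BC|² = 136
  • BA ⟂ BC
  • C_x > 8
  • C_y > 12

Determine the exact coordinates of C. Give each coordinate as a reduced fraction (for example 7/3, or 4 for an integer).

1. C_x = 14  [[BA ⟂ BC ⇒ 5x-3y-4=0] ∩ [|C−(8, 12)|²=136]]
2. C_y = 22  [[BA ⟂ BC ⇒ 5x-3y-4=0] ∩ [|C−(8, 12)|²=136]]
   so C = (14, 22)

C = (14, 22)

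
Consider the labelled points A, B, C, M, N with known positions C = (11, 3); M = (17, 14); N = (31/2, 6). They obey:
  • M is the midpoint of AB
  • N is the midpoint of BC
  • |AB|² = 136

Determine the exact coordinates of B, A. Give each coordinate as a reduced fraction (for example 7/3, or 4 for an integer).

B = (20, 9)
A = (14, 19)

1. B_x = 20  [B = 2·N−C = 2·(31/2, 6)−(11, 3)]
2. B_y = 9  [B = 2·N−C = 2·(31/2, 6)−(11, 3)]
   so B = (20, 9)
3. A_x = 14  [A = 2·M−B = 2·(17, 14)−(20, 9)]
4. A_y = 19  [A = 2·M−B = 2·(17, 14)−(20, 9)]
   so A = (14, 19)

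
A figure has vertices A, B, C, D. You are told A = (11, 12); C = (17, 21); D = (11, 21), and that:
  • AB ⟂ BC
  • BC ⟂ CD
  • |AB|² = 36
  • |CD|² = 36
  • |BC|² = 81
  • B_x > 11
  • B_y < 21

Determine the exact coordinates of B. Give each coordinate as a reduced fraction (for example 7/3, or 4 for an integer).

B = (17, 12)

1. B_x = 17  [[BC ⟂ CD ⇒ 6x-102=0] ∩ [|B−(11, 12)|²=36]]
2. B_y = 12  [[BC ⟂ CD ⇒ 6x-102=0] ∩ [|B−(11, 12)|²=36]]
   so B = (17, 12)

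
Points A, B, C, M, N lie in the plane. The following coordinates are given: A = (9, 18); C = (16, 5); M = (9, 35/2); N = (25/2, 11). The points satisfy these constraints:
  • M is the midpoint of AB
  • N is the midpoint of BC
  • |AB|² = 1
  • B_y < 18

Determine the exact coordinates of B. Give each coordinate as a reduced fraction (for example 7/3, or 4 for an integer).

B = (9, 17)

1. B_x = 9  [B = 2·M−A = 2·(9, 35/2)−(9, 18)]
2. B_y = 17  [B = 2·M−A = 2·(9, 35/2)−(9, 18)]
   so B = (9, 17)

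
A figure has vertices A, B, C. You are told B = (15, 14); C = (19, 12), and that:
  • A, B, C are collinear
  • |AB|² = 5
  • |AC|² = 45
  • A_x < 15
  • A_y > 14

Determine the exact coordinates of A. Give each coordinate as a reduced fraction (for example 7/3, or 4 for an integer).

1. A_x = 13  [[A, B, C are collinear ⇒ 2x+4y-86=0] ∩ [|A−(15, 14)|²=5]]
2. A_y = 15  [[A, B, C are collinear ⇒ 2x+4y-86=0] ∩ [|A−(15, 14)|²=5]]
   so A = (13, 15)

A = (13, 15)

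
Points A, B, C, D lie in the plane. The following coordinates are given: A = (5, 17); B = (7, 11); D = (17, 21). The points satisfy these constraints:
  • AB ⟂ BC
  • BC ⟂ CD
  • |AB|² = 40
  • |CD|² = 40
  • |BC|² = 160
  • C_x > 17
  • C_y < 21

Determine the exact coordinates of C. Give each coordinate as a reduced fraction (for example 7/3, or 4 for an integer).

C = (19, 15)

1. C_x = 19  [[AB ⟂ BC ⇒ 2x-6y+52=0] ∩ [|C−(17, 21)|²=40]]
2. C_y = 15  [[AB ⟂ BC ⇒ 2x-6y+52=0] ∩ [|C−(17, 21)|²=40]]
   so C = (19, 15)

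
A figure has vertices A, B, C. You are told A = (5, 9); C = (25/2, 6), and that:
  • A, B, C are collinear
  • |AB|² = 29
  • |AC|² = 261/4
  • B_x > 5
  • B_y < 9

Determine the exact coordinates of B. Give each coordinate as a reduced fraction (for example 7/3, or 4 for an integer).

1. B_x = 10  [[A, B, C are collinear ⇒ -3x-15/2y+165/2=0] ∩ [|B−(5, 9)|²=29]]
2. B_y = 7  [[A, B, C are collinear ⇒ -3x-15/2y+165/2=0] ∩ [|B−(5, 9)|²=29]]
   so B = (10, 7)

B = (10, 7)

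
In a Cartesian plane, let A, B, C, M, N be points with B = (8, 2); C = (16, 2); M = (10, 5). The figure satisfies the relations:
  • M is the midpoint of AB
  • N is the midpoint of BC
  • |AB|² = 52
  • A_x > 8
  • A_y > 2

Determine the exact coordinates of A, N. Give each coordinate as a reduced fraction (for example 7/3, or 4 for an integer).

1. A_x = 12  [A = 2·M−B = 2·(10, 5)−(8, 2)]
2. A_y = 8  [A = 2·M−B = 2·(10, 5)−(8, 2)]
   so A = (12, 8)
3. N_x = 12  [2·N = B+C = (8, 2)+(16, 2)]
4. N_y = 2  [2·N = B+C = (8, 2)+(16, 2)]
   so N = (12, 2)

A = (12, 8)
N = (12, 2)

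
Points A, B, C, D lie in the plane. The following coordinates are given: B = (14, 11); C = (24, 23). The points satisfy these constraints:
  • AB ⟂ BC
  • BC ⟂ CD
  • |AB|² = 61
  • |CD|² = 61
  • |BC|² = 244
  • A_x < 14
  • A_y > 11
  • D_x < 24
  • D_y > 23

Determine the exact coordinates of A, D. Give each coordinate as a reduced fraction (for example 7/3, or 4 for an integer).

A = (8, 16)
D = (18, 28)

1. A_x = 8  [[AB ⟂ BC ⇒ -10x-12y+272=0] ∩ [|A−(14, 11)|²=61]]
2. A_y = 16  [[AB ⟂ BC ⇒ -10x-12y+272=0] ∩ [|A−(14, 11)|²=61]]
   so A = (8, 16)
3. D_x = 18  [[BC ⟂ CD ⇒ 10x+12y-516=0] ∩ [|D−(24, 23)|²=61]]
4. D_y = 28  [[BC ⟂ CD ⇒ 10x+12y-516=0] ∩ [|D−(24, 23)|²=61]]
   so D = (18, 28)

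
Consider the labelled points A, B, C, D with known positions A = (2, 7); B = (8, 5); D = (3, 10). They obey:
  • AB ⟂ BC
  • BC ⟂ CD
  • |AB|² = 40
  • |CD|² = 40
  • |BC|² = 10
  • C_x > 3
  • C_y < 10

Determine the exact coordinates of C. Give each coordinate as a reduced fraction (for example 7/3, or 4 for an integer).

1. C_x = 9  [[AB ⟂ BC ⇒ 6x-2y-38=0] ∩ [|C−(3, 10)|²=40]]
2. C_y = 8  [[AB ⟂ BC ⇒ 6x-2y-38=0] ∩ [|C−(3, 10)|²=40]]
   so C = (9, 8)

C = (9, 8)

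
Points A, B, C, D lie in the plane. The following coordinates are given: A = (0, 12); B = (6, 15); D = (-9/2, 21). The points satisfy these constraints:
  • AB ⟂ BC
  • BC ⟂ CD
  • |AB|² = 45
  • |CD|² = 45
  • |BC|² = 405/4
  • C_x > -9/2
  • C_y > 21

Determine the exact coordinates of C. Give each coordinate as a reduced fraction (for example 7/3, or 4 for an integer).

C = (3/2, 24)

1. C_x = 3/2  [[AB ⟂ BC ⇒ 6x+3y-81=0] ∩ [|C−(-9/2, 21)|²=45]]
2. C_y = 24  [[AB ⟂ BC ⇒ 6x+3y-81=0] ∩ [|C−(-9/2, 21)|²=45]]
   so C = (3/2, 24)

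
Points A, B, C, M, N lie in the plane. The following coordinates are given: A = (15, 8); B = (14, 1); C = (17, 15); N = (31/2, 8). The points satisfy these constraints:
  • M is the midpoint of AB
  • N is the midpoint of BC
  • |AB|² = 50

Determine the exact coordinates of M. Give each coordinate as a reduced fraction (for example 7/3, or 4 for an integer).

1. M_x = 29/2  [2·M = A+B = (15, 8)+(14, 1)]
2. M_y = 9/2  [2·M = A+B = (15, 8)+(14, 1)]
   so M = (29/2, 9/2)

M = (29/2, 9/2)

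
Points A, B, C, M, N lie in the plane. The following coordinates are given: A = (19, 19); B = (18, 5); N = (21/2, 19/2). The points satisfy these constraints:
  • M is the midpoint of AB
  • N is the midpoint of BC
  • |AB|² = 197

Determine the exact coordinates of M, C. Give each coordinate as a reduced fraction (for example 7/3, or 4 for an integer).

M = (37/2, 12)
C = (3, 14)

1. M_x = 37/2  [2·M = A+B = (19, 19)+(18, 5)]
2. M_y = 12  [2·M = A+B = (19, 19)+(18, 5)]
   so M = (37/2, 12)
3. C_x = 3  [C = 2·N−B = 2·(21/2, 19/2)−(18, 5)]
4. C_y = 14  [C = 2·N−B = 2·(21/2, 19/2)−(18, 5)]
   so C = (3, 14)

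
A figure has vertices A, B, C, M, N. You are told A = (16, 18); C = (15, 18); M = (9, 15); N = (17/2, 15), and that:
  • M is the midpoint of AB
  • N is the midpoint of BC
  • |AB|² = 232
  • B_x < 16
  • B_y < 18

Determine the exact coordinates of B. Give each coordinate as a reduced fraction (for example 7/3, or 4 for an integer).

1. B_x = 2  [B = 2·M−A = 2·(9, 15)−(16, 18)]
2. B_y = 12  [B = 2·M−A = 2·(9, 15)−(16, 18)]
   so B = (2, 12)

B = (2, 12)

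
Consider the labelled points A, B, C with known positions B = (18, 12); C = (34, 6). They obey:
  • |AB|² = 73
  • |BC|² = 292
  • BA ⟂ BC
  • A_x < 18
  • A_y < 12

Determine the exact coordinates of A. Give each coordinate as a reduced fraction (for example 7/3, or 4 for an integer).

A = (15, 4)

1. A_x = 15  [[BA ⟂ BC ⇒ 16x-6y-216=0] ∩ [|A−(18, 12)|²=73]]
2. A_y = 4  [[BA ⟂ BC ⇒ 16x-6y-216=0] ∩ [|A−(18, 12)|²=73]]
   so A = (15, 4)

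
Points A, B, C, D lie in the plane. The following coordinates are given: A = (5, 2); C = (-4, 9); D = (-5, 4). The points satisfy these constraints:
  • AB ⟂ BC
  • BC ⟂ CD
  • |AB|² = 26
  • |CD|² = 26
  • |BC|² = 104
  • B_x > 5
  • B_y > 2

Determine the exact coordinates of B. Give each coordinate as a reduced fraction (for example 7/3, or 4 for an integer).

1. B_x = 6  [[BC ⟂ CD ⇒ 1x+5y-41=0] ∩ [|B−(5, 2)|²=26]]
2. B_y = 7  [[BC ⟂ CD ⇒ 1x+5y-41=0] ∩ [|B−(5, 2)|²=26]]
   so B = (6, 7)

B = (6, 7)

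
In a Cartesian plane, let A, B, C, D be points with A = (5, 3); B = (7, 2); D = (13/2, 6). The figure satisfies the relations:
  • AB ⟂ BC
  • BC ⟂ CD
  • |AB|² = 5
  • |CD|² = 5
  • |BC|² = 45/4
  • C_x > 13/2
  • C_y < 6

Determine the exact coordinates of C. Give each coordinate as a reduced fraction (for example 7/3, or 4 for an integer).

C = (17/2, 5)

1. C_x = 17/2  [[AB ⟂ BC ⇒ 2x-1y-12=0] ∩ [|C−(13/2, 6)|²=5]]
2. C_y = 5  [[AB ⟂ BC ⇒ 2x-1y-12=0] ∩ [|C−(13/2, 6)|²=5]]
   so C = (17/2, 5)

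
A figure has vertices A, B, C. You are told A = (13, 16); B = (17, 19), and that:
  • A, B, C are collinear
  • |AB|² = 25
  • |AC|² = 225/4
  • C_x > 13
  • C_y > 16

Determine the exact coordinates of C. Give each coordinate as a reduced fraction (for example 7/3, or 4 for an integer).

C = (19, 41/2)

1. C_x = 19  [[A, B, C are collinear ⇒ -3x+4y-25=0] ∩ [|C−(13, 16)|²=225/4]]
2. C_y = 41/2  [[A, B, C are collinear ⇒ -3x+4y-25=0] ∩ [|C−(13, 16)|²=225/4]]
   so C = (19, 41/2)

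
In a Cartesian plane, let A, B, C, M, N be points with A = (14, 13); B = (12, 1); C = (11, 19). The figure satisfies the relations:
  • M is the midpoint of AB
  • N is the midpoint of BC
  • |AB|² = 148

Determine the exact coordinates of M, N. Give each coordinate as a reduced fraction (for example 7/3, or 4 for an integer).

1. M_x = 13  [2·M = A+B = (14, 13)+(12, 1)]
2. M_y = 7  [2·M = A+B = (14, 13)+(12, 1)]
   so M = (13, 7)
3. N_x = 23/2  [2·N = B+C = (12, 1)+(11, 19)]
4. N_y = 10  [2·N = B+C = (12, 1)+(11, 19)]
   so N = (23/2, 10)

M = (13, 7)
N = (23/2, 10)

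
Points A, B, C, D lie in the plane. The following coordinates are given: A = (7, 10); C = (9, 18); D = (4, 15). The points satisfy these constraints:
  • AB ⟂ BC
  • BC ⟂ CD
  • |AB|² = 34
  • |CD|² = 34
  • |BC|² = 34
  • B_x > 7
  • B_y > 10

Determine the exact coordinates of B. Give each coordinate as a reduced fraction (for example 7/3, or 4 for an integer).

B = (12, 13)

1. B_x = 12  [[BC ⟂ CD ⇒ 5x+3y-99=0] ∩ [|B−(7, 10)|²=34]]
2. B_y = 13  [[BC ⟂ CD ⇒ 5x+3y-99=0] ∩ [|B−(7, 10)|²=34]]
   so B = (12, 13)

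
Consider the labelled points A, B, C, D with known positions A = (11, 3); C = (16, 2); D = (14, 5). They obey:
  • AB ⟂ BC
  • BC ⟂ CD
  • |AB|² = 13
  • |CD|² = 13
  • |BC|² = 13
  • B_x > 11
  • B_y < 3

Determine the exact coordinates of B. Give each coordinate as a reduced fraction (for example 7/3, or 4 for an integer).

1. B_x = 13  [[BC ⟂ CD ⇒ 2x-3y-26=0] ∩ [|B−(11, 3)|²=13]]
2. B_y = 0  [[BC ⟂ CD ⇒ 2x-3y-26=0] ∩ [|B−(11, 3)|²=13]]
   so B = (13, 0)

B = (13, 0)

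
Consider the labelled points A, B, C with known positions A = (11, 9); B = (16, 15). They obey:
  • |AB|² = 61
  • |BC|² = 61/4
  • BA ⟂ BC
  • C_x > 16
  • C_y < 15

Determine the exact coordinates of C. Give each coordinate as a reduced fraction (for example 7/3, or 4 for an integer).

1. C_x = 19  [[BA ⟂ BC ⇒ -5x-6y+170=0] ∩ [|C−(16, 15)|²=61/4]]
2. C_y = 25/2  [[BA ⟂ BC ⇒ -5x-6y+170=0] ∩ [|C−(16, 15)|²=61/4]]
   so C = (19, 25/2)

C = (19, 25/2)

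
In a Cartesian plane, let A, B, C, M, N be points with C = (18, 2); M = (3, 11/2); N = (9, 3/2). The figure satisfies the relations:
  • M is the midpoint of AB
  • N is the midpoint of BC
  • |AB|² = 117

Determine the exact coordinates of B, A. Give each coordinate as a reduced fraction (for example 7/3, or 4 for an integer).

B = (0, 1)
A = (6, 10)

1. B_x = 0  [B = 2·N−C = 2·(9, 3/2)−(18, 2)]
2. B_y = 1  [B = 2·N−C = 2·(9, 3/2)−(18, 2)]
   so B = (0, 1)
3. A_x = 6  [A = 2·M−B = 2·(3, 11/2)−(0, 1)]
4. A_y = 10  [A = 2·M−B = 2·(3, 11/2)−(0, 1)]
   so A = (6, 10)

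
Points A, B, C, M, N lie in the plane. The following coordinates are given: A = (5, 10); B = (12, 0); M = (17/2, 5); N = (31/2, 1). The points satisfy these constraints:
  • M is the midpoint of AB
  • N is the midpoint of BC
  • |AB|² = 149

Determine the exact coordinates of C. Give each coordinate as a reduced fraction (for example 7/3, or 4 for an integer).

1. C_x = 19  [C = 2·N−B = 2·(31/2, 1)−(12, 0)]
2. C_y = 2  [C = 2·N−B = 2·(31/2, 1)−(12, 0)]
   so C = (19, 2)

C = (19, 2)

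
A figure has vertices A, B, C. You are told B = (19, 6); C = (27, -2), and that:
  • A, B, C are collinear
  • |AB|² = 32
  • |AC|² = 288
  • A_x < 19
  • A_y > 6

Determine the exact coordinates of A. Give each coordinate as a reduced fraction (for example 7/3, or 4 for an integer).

1. A_x = 15  [[A, B, C are collinear ⇒ 8x+8y-200=0] ∩ [|A−(19, 6)|²=32]]
2. A_y = 10  [[A, B, C are collinear ⇒ 8x+8y-200=0] ∩ [|A−(19, 6)|²=32]]
   so A = (15, 10)

A = (15, 10)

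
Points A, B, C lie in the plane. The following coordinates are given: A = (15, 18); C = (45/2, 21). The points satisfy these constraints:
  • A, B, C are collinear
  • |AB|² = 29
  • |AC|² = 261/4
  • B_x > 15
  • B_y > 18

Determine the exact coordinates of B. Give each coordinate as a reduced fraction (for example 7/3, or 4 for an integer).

B = (20, 20)

1. B_x = 20  [[A, B, C are collinear ⇒ 3x-15/2y+90=0] ∩ [|B−(15, 18)|²=29]]
2. B_y = 20  [[A, B, C are collinear ⇒ 3x-15/2y+90=0] ∩ [|B−(15, 18)|²=29]]
   so B = (20, 20)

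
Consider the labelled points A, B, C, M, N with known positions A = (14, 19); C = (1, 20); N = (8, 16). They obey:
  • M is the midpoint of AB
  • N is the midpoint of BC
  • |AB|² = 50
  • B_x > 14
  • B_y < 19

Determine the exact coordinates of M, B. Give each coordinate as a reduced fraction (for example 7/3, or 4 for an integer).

M = (29/2, 31/2)
B = (15, 12)

1. B_x = 15  [B = 2·N−C = 2·(8, 16)−(1, 20)]
2. B_y = 12  [B = 2·N−C = 2·(8, 16)−(1, 20)]
   so B = (15, 12)
3. M_x = 29/2  [2·M = A+B = (14, 19)+(15, 12)]
4. M_y = 31/2  [2·M = A+B = (14, 19)+(15, 12)]
   so M = (29/2, 31/2)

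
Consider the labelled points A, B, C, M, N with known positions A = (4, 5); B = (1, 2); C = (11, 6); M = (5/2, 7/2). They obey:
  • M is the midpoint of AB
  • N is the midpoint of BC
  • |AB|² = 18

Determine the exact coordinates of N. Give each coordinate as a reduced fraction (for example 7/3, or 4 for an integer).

N = (6, 4)

1. N_x = 6  [2·N = B+C = (1, 2)+(11, 6)]
2. N_y = 4  [2·N = B+C = (1, 2)+(11, 6)]
   so N = (6, 4)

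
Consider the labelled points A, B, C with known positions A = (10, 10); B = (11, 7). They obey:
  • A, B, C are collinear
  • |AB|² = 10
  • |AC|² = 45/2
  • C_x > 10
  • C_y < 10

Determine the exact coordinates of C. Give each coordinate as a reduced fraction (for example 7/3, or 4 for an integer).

1. C_x = 23/2  [[A, B, C are collinear ⇒ 3x+1y-40=0] ∩ [|C−(10, 10)|²=45/2]]
2. C_y = 11/2  [[A, B, C are collinear ⇒ 3x+1y-40=0] ∩ [|C−(10, 10)|²=45/2]]
   so C = (23/2, 11/2)

C = (23/2, 11/2)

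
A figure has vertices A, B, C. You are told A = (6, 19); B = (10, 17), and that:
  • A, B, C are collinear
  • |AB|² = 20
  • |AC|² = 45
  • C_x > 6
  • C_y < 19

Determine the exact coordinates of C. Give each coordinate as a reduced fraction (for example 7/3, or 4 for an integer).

C = (12, 16)

1. C_x = 12  [[A, B, C are collinear ⇒ 2x+4y-88=0] ∩ [|C−(6, 19)|²=45]]
2. C_y = 16  [[A, B, C are collinear ⇒ 2x+4y-88=0] ∩ [|C−(6, 19)|²=45]]
   so C = (12, 16)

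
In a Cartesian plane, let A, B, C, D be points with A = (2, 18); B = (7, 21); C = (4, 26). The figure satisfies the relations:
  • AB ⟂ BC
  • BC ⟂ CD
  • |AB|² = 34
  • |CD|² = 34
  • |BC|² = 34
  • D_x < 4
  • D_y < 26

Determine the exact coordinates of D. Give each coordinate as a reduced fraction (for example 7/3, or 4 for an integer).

D = (-1, 23)

1. D_x = -1  [[BC ⟂ CD ⇒ -3x+5y-118=0] ∩ [|D−(4, 26)|²=34]]
2. D_y = 23  [[BC ⟂ CD ⇒ -3x+5y-118=0] ∩ [|D−(4, 26)|²=34]]
   so D = (-1, 23)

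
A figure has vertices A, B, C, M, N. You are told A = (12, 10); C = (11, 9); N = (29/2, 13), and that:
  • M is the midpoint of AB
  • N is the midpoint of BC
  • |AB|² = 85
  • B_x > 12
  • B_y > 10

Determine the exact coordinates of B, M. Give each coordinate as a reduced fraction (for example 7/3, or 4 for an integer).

1. B_x = 18  [B = 2·N−C = 2·(29/2, 13)−(11, 9)]
2. B_y = 17  [B = 2·N−C = 2·(29/2, 13)−(11, 9)]
   so B = (18, 17)
3. M_x = 15  [2·M = A+B = (12, 10)+(18, 17)]
4. M_y = 27/2  [2·M = A+B = (12, 10)+(18, 17)]
   so M = (15, 27/2)

B = (18, 17)
M = (15, 27/2)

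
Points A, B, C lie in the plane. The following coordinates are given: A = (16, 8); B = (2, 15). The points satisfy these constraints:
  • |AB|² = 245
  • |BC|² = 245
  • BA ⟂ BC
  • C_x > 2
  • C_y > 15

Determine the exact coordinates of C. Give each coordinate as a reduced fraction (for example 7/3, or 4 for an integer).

1. C_x = 9  [[BA ⟂ BC ⇒ 14x-7y+77=0] ∩ [|C−(2, 15)|²=245]]
2. C_y = 29  [[BA ⟂ BC ⇒ 14x-7y+77=0] ∩ [|C−(2, 15)|²=245]]
   so C = (9, 29)

C = (9, 29)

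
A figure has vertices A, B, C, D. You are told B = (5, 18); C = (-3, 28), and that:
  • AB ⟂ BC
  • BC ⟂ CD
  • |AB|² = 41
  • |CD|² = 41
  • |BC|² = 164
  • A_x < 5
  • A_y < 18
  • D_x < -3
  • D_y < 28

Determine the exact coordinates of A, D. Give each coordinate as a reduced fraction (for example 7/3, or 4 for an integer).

A = (0, 14)
D = (-8, 24)

1. A_x = 0  [[AB ⟂ BC ⇒ 8x-10y+140=0] ∩ [|A−(5, 18)|²=41]]
2. A_y = 14  [[AB ⟂ BC ⇒ 8x-10y+140=0] ∩ [|A−(5, 18)|²=41]]
   so A = (0, 14)
3. D_x = -8  [[BC ⟂ CD ⇒ -8x+10y-304=0] ∩ [|D−(-3, 28)|²=41]]
4. D_y = 24  [[BC ⟂ CD ⇒ -8x+10y-304=0] ∩ [|D−(-3, 28)|²=41]]
   so D = (-8, 24)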